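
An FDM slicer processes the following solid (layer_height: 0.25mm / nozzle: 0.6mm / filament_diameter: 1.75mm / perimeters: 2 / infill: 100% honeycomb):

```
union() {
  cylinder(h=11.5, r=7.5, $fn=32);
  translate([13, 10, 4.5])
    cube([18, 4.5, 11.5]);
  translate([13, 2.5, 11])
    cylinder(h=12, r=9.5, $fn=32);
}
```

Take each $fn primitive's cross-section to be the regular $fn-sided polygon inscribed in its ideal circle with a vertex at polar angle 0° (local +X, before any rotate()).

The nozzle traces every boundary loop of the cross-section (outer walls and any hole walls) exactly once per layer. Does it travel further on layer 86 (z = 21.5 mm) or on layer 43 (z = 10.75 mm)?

Layer 86 (z = 21.5): the cylinder does not reach this height (z outside [0, 11.5]); the cube at (13, 10) does not reach this height (z outside [4.5, 16]); the cylinder at (13, 2.5): section is a regular 32-gon, circumradius r=9.5 (perimeter = 2·32·9.500·sin(180°/32) = 59.59 mm); Merging all regions: only the r=9.5 cylinder at (13, 2.5) is present, so the union is just that shape — boundary = 59.59 mm. So its perimeter = 59.59 mm. Layer 43 (z = 10.75): the cylinder: section is a regular 32-gon, circumradius r=7.5 (perimeter = 2·32·7.500·sin(180°/32) = 47.05 mm); the cube at (13, 10) (footprint 18×4.5) is included at this height (perimeter 45.00 mm); the cylinder at (13, 2.5) does not reach this height (z outside [11, 23]); Merging all regions: the 2 present regions are separate (no shared area or edge), so areas and boundary lengths simply add and each stays a separate island — boundary = 92.05 mm. So its perimeter = 92.05 mm. Layer 43 is larger (92.05 vs 59.59 mm).

layer 43 (z = 10.75 mm)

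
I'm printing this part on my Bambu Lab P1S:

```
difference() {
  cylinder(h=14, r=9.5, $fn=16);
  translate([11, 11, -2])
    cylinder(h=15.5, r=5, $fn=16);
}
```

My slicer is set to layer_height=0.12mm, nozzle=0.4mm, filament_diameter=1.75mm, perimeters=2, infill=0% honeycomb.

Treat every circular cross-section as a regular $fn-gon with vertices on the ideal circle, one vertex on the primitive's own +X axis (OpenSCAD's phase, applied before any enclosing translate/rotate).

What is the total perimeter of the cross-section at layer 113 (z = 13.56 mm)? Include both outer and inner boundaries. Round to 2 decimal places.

At z = 13.56 mm: the r=9.5 cylinder gives a regular 16-gon of circumradius 9.5 (constant along its height) (perimeter = 2·16·9.500·sin(180°/16) = 59.31 mm); the cylinder at (11, 11) is absent (z outside [-2, 13.5]); Taking the first minus the rest: none of the subtracted shapes is present at this height, so the r=9.5 cylinder is unchanged — boundary = 59.31 mm. Overall, the cross-section is a single solid region. Total boundary length (outer) = 59.31 mm.

59.31 mm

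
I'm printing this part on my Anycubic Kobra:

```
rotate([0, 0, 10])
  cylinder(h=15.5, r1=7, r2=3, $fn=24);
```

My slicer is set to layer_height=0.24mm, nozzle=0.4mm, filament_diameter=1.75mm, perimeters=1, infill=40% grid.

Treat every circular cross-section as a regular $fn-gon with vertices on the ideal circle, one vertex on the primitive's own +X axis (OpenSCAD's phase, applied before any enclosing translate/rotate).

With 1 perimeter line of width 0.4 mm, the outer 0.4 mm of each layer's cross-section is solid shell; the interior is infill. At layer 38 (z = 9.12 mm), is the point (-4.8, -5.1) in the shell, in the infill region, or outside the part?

outside

At z = 9.12 mm: the cone: at t=0.588 of its height the radius interpolates to r₁+(r₂−r₁)t = 4.646, giving a regular 24-gon of that circumradius; (whole slice rotated 10° about Z — lengths, areas and connectivity unchanged). Overall, the cross-section is a single solid region. Undo the 10° rotation: the query point maps to (-5.613, -4.189) in the un-rotated model frame. The nearest boundary edge runs (-4.02, -2.32)→(-3.29, -3.29); distance from the point to it = 2.40 mm. The point is not inside any of the regions above, so it lies outside the cross-section (2.40 mm from the nearest boundary).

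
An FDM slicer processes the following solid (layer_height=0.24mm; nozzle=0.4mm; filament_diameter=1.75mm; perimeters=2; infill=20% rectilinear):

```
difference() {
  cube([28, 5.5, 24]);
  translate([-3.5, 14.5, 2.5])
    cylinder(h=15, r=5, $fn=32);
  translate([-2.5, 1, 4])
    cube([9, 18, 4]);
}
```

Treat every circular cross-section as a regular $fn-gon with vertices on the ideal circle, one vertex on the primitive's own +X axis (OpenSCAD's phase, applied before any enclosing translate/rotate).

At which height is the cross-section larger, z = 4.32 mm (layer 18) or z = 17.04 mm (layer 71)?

layer 71 (z = 17.04 mm)

Layer 18 (z = 4.32): the 28×5.5 cube contributes its full rectangle (area 154.00 mm²); the r=5 cylinder at (-3.5, 14.5) gives a regular 32-gon of circumradius 5 (constant along its height) (area = (32/2)·5.000²·sin(360°/32) = 78.04 mm²); the 9×18 cube at (-2.5, 1) contributes its full rectangle (area 162.00 mm²); After the difference (first − rest): starting from the 28×5.5 cube (154.00 mm²), the r=5 cylinder at (-3.5, 14.5) misses the remaining region (no effect); the 9×18 cube at (-2.5, 1) partially overlaps it — only the 29.25 mm² overlap (of its 162.00 mm²) is removed, clipping the outline — area = 124.75 mm². So its area = 124.75 mm². Layer 71 (z = 17.04): the 28×5.5 cube contributes its full rectangle (area 154.00 mm²); the r=5 cylinder at (-3.5, 14.5) contributes a regular 32-gon of circumradius 5 (area = (32/2)·5.000²·sin(360°/32) = 78.04 mm²); the cube at (-2.5, 1) is not intersected at this z (z outside [4, 8]); After the difference (first − rest): starting from the 28×5.5 cube (154.00 mm²), the r=5 cylinder at (-3.5, 14.5) misses the remaining region (no effect) — area = 154.00 mm². So its area = 154.00 mm². Layer 71 is larger (154.00 vs 124.75 mm²).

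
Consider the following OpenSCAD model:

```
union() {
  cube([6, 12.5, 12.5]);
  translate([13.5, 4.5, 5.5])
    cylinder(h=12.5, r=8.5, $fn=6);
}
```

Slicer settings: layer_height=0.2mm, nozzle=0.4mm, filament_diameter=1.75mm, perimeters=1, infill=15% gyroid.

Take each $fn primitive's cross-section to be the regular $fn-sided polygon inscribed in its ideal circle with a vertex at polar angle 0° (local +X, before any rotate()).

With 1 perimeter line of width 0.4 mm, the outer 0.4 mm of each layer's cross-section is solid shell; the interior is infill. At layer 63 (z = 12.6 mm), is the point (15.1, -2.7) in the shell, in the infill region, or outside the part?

shell

At z = 12.6 mm: the cube is absent (z outside [0, 12.5]); the r=8.5 cylinder at (13.5, 4.5) contributes a regular 6-gon of circumradius 8.5; Combining (union): only the r=8.5 cylinder at (13.5, 4.5) is present, so the union is just that shape — 1 connected region. Overall, the cross-section is a single solid region. The nearest boundary edge runs (9.25, -2.86)→(17.75, -2.86); distance from the point to it = 0.16 mm. The point is inside the cross-section, 0.16 mm from the nearest boundary — within the 0.4 mm shell band (1 × 0.4).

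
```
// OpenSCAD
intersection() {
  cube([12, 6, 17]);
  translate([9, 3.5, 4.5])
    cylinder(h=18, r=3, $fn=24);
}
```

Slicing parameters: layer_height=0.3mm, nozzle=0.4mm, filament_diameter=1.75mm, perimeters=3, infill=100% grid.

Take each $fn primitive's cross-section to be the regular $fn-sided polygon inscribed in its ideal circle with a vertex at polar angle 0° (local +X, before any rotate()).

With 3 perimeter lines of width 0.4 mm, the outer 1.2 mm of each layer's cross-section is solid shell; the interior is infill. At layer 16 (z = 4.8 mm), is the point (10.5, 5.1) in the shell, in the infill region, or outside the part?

shell

At z = 4.8 mm: the cube (footprint 12×6) is included at this height; the r=3 cylinder at (9, 3.5) gives a regular 24-gon of circumradius 3 (constant along its height); Keeping only the common overlap: the r=3 cylinder at (9, 3.5) partially overlaps the 12×6 cube; clipping to the common part keeps 26.88 mm² — 1 connected region. Overall, the cross-section is a single solid region. The nearest boundary edge runs (10.63, 6.00)→(11.12, 5.62); distance from the point to it = 0.79 mm. The point is inside the cross-section, 0.79 mm from the nearest boundary — within the 1.2 mm shell band (3 × 0.4).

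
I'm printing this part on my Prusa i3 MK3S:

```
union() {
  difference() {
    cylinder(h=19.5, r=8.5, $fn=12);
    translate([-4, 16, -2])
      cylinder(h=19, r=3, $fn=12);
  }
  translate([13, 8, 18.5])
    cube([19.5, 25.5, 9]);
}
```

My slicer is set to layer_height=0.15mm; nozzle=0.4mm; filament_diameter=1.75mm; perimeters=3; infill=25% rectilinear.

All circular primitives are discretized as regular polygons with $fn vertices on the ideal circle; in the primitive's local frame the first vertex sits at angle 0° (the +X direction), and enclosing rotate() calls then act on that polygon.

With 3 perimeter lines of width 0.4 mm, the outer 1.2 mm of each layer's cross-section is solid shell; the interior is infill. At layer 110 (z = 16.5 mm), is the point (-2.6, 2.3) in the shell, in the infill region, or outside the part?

infill

At z = 16.5 mm: the cylinder: section is a regular 12-gon, circumradius r=8.5; the cylinder at (-4, 16): section is a regular 12-gon, circumradius r=3; Taking the first minus the rest: starting from the r=8.5 cylinder, the r=3 cylinder at (-4, 16) misses the remaining region (no effect) — 1 connected region; the cube at (13, 8) is not intersected at this z (z outside [18.5, 27.5]); Combining (union): only the result so far is present, so the union is just that shape — 1 connected region. Overall, the cross-section is a single solid region. The nearest boundary edge runs (-7.36, 4.25)→(-4.25, 7.36); distance from the point to it = 4.75 mm. The point is inside the cross-section and 4.75 mm from the nearest boundary — more than the 1.2 mm shell width (3 × 0.4), so it's in the infill interior.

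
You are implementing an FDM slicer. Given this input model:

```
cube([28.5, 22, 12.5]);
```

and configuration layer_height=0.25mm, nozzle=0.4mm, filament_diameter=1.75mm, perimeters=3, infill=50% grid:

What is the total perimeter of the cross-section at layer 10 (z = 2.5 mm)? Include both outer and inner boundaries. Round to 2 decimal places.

101.00 mm

At z = 2.5 mm: the cube (footprint 28.5×22) is included at this height (perimeter 101.00 mm). Overall, the cross-section is a single solid region. Total boundary length (outer) = 101.00 mm.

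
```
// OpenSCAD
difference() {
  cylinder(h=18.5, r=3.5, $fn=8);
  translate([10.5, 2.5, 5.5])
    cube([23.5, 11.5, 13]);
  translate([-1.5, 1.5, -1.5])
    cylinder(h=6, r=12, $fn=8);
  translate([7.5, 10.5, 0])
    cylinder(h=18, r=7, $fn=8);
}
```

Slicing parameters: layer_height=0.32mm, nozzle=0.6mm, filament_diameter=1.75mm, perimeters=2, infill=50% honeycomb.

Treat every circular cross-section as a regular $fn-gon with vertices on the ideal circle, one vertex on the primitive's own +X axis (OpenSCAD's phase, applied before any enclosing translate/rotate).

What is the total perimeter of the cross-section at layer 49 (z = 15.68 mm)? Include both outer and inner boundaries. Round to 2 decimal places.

21.43 mm

At z = 15.68 mm: the r=3.5 cylinder contributes a regular 8-gon of circumradius 3.5 (perimeter = 2·8·3.500·sin(180°/8) = 21.43 mm); the 23.5×11.5 cube at (10.5, 2.5) contributes its full rectangle (perimeter 70.00 mm); the cylinder at (-1.5, 1.5) is absent (z outside [-1.5, 4.5]); the r=7 cylinder at (7.5, 10.5) gives a regular 8-gon of circumradius 7 (constant along its height) (perimeter = 2·8·7.000·sin(180°/8) = 42.86 mm); Taking the first minus the rest: starting from the r=3.5 cylinder, the 23.5×11.5 cube at (10.5, 2.5) misses the remaining region (no effect); the r=7 cylinder at (7.5, 10.5) misses the remaining region (no effect) — boundary = 21.43 mm. Overall, the cross-section is a single solid region. Total boundary length (outer) = 21.43 mm.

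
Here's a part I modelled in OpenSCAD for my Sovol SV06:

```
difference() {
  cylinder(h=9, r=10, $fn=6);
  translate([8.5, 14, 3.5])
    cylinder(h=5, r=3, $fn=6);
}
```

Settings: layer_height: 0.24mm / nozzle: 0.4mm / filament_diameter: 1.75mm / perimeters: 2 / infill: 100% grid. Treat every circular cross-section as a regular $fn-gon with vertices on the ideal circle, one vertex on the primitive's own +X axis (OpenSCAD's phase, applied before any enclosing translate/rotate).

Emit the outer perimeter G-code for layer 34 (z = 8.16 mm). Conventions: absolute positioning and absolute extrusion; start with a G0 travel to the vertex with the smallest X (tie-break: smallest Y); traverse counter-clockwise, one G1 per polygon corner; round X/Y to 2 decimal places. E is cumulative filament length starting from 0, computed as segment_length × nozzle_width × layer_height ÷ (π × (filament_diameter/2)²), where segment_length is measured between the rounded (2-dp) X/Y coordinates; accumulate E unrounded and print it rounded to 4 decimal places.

G0 X-10.00 Y0.00 Z8.16
G1 X-5.00 Y-8.66 E0.3991
G1 X5.00 Y-8.66 E0.7982
G1 X10.00 Y0.00 E1.1973
G1 X5.00 Y8.66 E1.5965
G1 X-5.00 Y8.66 E1.9956
G1 X-10.00 Y0.00 E2.3947

At z = 8.16 mm: the r=10 cylinder gives a regular 6-gon of circumradius 10 (constant along its height); the cylinder at (8.5, 14): section is a regular 6-gon, circumradius r=3; Subtracting the remaining from the first: starting from the r=10 cylinder, the r=3 cylinder at (8.5, 14) misses the remaining region (no effect) — 1 connected region. The outline is a single polygon with 6 vertices. Extrusion per mm of travel: 0.4 × 0.24 / (π × 0.875²) = 0.039912. Accumulating E over each segment gives final E = 2.3947.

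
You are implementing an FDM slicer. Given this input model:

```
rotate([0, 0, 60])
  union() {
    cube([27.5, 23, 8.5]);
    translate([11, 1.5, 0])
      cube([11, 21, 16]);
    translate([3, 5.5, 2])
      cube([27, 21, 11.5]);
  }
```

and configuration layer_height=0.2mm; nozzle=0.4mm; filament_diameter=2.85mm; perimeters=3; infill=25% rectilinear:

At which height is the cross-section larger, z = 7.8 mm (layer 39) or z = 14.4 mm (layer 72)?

Layer 39 (z = 7.8): the cube (footprint 27.5×23) is included at this height (area 632.50 mm²); the cube at (11, 1.5) is present — its section is the full 11×21 rectangle (area 231.00 mm²); the cube at (3, 5.5) is present — its section is the full 27×21 rectangle (area 567.00 mm²); Combining (union): the regions partially overlap — summed areas 1430.50 mm² minus the doubly-counted overlap 659.75 mm² gives 770.75 mm² — area = 770.75 mm²; (whole slice rotated 60° about Z — lengths, areas and connectivity unchanged). So its area = 770.75 mm². Layer 72 (z = 14.4): the cube is absent (z outside [0, 8.5]); the 11×21 cube at (11, 1.5) contributes its full rectangle (area 231.00 mm²); the cube at (3, 5.5) is absent (z outside [2, 13.5]); Taking the union: only the 11×21 cube at (11, 1.5) is present, so the union is just that shape — area = 231.00 mm²; (rotated 60° about Z; rotation is an isometry so areas/perimeters/island counts are preserved). So its area = 231.00 mm². Layer 39 is larger (770.75 vs 231.00 mm²).

layer 39 (z = 7.8 mm)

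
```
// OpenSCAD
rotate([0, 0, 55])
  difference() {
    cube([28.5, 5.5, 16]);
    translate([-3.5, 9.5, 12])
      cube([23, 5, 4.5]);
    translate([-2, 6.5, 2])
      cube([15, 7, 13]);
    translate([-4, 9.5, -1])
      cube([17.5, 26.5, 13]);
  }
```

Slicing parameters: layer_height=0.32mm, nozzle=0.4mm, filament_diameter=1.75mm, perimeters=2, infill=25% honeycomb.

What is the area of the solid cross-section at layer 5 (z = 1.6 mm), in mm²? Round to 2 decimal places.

156.75 mm²

At z = 1.6 mm: the cube (footprint 28.5×5.5) is included at this height (area 156.75 mm²); the cube at (-3.5, 9.5) does not reach this height (z outside [12, 16.5]); the cube at (-2, 6.5) is absent (z outside [2, 15]); the cube at (-4, 9.5) is present — its section is the full 17.5×26.5 rectangle (area 463.75 mm²); After the difference (first − rest): starting from the 28.5×5.5 cube (156.75 mm²), the 17.5×26.5 cube at (-4, 9.5) misses the remaining region (no effect) — area = 156.75 mm²; (rotated 55° about Z; rotation is an isometry so areas/perimeters/island counts are preserved). Overall, the cross-section is a single solid region. Net area = 156.75 mm².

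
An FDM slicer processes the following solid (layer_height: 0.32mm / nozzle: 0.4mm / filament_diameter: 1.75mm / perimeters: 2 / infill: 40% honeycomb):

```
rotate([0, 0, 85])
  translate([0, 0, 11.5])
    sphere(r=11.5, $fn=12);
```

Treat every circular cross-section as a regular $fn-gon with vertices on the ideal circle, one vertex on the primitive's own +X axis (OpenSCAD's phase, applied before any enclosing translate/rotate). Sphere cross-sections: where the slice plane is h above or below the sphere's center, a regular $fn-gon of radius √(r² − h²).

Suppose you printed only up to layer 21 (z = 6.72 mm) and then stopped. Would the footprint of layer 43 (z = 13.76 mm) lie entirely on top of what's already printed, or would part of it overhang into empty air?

part overhangs

Compare the two slices. At z = 6.72: the r=11.5 sphere slices to a regular 12-gon of circumradius 10.460 (√(r²−h²) with h=4.78 from center) (area = (12/2)·10.460²·sin(360°/12) = 328.20 mm²); (whole slice rotated 85° about Z — lengths, areas and connectivity unchanged). At z = 13.76: the r=11.5 sphere contributes a regular 12-gon of circumradius √(11.5²−2.26²) = 11.276 (area = (12/2)·11.276²·sin(360°/12) = 381.43 mm²); (whole slice rotated 85° about Z — lengths, areas and connectivity unchanged). Checking containment: at z = 13.76 the cross-section extends beyond the z = 6.72 cross-section by about 53.22 mm².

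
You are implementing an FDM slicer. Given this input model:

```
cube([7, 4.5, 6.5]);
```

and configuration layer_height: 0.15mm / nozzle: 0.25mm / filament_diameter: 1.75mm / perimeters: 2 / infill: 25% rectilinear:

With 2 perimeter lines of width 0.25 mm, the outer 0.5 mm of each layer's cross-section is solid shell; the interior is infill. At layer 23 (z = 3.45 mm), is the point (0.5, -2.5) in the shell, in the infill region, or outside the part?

outside

At z = 3.45 mm: the cube (footprint 7×4.5) is included at this height. Overall, the cross-section is a single solid region. The nearest boundary edge runs (0.00, 0.00)→(7.00, 0.00); distance from the point to it = 2.50 mm. The point is not inside any of the regions above, so it lies outside the cross-section (2.50 mm from the nearest boundary).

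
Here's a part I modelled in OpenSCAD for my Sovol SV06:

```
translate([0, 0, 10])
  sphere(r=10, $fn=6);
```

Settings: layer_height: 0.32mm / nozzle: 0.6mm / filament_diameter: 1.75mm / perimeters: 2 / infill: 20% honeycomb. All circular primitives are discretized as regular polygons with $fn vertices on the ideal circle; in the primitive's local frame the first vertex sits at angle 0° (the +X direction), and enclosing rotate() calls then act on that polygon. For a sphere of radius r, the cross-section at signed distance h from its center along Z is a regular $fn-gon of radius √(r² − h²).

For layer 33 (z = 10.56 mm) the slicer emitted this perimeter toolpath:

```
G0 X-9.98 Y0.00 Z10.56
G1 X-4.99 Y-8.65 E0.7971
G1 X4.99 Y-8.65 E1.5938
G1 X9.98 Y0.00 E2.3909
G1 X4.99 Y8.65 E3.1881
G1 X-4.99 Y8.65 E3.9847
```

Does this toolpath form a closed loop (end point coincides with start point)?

no

Start point (G0): (-9.98, 0.00). End point (last G1): the path does not return to the start — open.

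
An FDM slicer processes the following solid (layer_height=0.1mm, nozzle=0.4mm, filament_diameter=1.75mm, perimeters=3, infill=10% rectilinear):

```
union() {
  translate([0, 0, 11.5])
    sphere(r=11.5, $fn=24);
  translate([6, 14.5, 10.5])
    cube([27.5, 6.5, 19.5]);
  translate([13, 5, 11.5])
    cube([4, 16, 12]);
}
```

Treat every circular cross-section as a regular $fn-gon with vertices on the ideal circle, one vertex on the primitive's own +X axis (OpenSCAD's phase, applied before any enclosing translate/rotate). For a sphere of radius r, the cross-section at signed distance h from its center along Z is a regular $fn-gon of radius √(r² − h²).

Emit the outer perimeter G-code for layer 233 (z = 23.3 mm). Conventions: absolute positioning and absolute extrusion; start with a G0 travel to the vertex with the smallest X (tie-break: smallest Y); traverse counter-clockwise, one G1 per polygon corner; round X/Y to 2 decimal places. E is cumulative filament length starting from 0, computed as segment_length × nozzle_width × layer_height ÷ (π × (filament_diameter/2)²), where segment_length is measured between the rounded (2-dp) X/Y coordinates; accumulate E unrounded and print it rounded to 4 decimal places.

G0 X6.00 Y14.50 Z23.30
G1 X13.00 Y14.50 E0.1164
G1 X13.00 Y5.00 E0.2744
G1 X17.00 Y5.00 E0.3409
G1 X17.00 Y14.50 E0.4989
G1 X33.50 Y14.50 E0.7733
G1 X33.50 Y21.00 E0.8814
G1 X6.00 Y21.00 E1.3387
G1 X6.00 Y14.50 E1.4468

At z = 23.3 mm: the sphere does not reach this height (|z−center|=11.800 > r=11.5); the 27.5×6.5 cube at (6, 14.5) contributes its full rectangle; the cube at (13, 5) is present — its section is the full 4×16 rectangle; Taking the union: the regions partially overlap (shared area 26.00 mm²), so overlapping operands fuse into one piece — 1 connected region. The outline is a single polygon with 8 vertices. Extrusion per mm of travel: 0.4 × 0.1 / (π × 0.875²) = 0.016630. Accumulating E over each segment gives final E = 1.4468.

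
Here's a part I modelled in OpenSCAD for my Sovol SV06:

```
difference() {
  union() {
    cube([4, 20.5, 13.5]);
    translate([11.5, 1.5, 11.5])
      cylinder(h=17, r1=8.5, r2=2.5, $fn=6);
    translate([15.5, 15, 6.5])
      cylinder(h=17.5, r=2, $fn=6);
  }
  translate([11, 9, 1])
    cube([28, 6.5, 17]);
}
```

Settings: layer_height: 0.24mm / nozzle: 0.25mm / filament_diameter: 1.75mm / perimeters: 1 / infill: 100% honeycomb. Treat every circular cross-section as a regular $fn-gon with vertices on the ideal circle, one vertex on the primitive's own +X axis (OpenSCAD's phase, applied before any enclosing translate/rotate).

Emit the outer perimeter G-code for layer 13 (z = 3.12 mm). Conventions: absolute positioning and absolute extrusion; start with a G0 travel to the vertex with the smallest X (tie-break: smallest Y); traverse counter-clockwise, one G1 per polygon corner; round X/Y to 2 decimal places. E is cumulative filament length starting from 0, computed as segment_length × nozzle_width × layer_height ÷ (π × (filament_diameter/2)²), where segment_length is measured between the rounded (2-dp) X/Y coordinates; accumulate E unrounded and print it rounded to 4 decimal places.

G0 X0.00 Y0.00 Z3.12
G1 X4.00 Y0.00 E0.0998
G1 X4.00 Y20.50 E0.6112
G1 X0.00 Y20.50 E0.7109
G1 X0.00 Y0.00 E1.2223

At z = 3.12 mm: the cube is present — its section is the full 4×20.5 rectangle; the cone at (11.5, 1.5) does not reach this height (z outside [11.5, 28.5]); the cylinder at (15.5, 15) is absent (z outside [6.5, 24]); Taking the union: only the 4×20.5 cube is present, so the union is just that shape — 1 connected region; the cube at (11, 9) is present — its section is the full 28×6.5 rectangle; Taking the first minus the rest: starting from that combined region, the 28×6.5 cube at (11, 9) misses the remaining region (no effect) — 1 connected region. The outline is a single polygon with 4 vertices. Extrusion per mm of travel: 0.25 × 0.24 / (π × 0.875²) = 0.024945. Accumulating E over each segment gives final E = 1.2223.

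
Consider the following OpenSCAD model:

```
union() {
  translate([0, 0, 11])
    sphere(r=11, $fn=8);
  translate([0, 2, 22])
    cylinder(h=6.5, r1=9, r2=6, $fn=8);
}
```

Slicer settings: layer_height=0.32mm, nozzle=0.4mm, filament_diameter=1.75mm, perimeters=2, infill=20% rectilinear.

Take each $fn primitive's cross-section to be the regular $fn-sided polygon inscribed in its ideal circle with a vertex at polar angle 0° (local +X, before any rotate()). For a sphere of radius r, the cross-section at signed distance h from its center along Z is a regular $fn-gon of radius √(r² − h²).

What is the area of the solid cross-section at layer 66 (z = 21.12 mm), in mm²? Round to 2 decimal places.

At z = 21.12 mm: the r=11 sphere slices to a regular 8-gon of circumradius 4.311 (√(r²−h²) with h=10.12 from center) (area = (8/2)·4.311²·sin(360°/8) = 52.57 mm²); the cone at (0, 2) does not reach this height (z outside [22, 28.5]); Merging all regions: only the r=11 sphere is present, so the union is just that shape — area = 52.57 mm². Overall, the cross-section is a single solid region. Net area = 52.57 mm².

52.57 mm²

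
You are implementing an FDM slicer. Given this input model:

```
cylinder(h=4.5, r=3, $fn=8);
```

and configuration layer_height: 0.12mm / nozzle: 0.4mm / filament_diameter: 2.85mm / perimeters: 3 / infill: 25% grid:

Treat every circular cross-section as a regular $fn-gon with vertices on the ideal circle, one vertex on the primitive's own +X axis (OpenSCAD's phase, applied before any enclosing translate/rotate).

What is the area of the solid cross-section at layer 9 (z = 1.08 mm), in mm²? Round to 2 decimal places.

25.46 mm²

At z = 1.08 mm: the r=3 cylinder gives a regular 8-gon of circumradius 3 (constant along its height) (area = (8/2)·3.000²·sin(360°/8) = 25.46 mm²). Overall, the cross-section is a single solid region. Net area = 25.46 mm².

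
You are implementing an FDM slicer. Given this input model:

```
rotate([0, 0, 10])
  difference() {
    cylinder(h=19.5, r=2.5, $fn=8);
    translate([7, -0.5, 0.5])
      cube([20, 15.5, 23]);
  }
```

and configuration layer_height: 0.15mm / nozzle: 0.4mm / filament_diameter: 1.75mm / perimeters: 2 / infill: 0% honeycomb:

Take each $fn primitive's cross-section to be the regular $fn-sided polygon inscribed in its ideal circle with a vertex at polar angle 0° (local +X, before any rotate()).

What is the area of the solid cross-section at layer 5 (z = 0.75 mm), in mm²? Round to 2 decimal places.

17.68 mm²

At z = 0.75 mm: the cylinder: section is a regular 8-gon, circumradius r=2.5 (area = (8/2)·2.500²·sin(360°/8) = 17.68 mm²); the 20×15.5 cube at (7, -0.5) contributes its full rectangle (area 310.00 mm²); After the difference (first − rest): starting from the r=2.5 cylinder (17.68 mm²), the 20×15.5 cube at (7, -0.5) misses the remaining region (no effect) — area = 17.68 mm²; (whole slice rotated 10° about Z — lengths, areas and connectivity unchanged). Overall, the cross-section is a single solid region. Net area = 17.68 mm².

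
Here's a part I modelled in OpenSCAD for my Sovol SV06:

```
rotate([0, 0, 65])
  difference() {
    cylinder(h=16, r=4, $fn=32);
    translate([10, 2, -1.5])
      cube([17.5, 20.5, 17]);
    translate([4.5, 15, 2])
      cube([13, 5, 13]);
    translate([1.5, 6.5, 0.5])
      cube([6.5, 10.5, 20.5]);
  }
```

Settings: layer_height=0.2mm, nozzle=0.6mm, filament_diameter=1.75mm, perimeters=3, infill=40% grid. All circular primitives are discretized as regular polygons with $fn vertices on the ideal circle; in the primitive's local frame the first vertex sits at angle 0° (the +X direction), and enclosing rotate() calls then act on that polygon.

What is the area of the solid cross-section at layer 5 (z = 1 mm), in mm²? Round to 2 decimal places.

49.94 mm²

At z = 1 mm: the r=4 cylinder gives a regular 32-gon of circumradius 4 (constant along its height) (area = (32/2)·4.000²·sin(360°/32) = 49.94 mm²); the 17.5×20.5 cube at (10, 2) contributes its full rectangle (area 358.75 mm²); the cube at (4.5, 15) is not intersected at this z (z outside [2, 15]); the cube at (1.5, 6.5) is present — its section is the full 6.5×10.5 rectangle (area 68.25 mm²); Taking the first minus the rest: starting from the r=4 cylinder (49.94 mm²), the 17.5×20.5 cube at (10, 2) misses the remaining region (no effect); the 6.5×10.5 cube at (1.5, 6.5) misses the remaining region (no effect) — area = 49.94 mm²; (rotated 65° about Z; rotation is an isometry so areas/perimeters/island counts are preserved). Overall, the cross-section is a single solid region. Net area = 49.94 mm².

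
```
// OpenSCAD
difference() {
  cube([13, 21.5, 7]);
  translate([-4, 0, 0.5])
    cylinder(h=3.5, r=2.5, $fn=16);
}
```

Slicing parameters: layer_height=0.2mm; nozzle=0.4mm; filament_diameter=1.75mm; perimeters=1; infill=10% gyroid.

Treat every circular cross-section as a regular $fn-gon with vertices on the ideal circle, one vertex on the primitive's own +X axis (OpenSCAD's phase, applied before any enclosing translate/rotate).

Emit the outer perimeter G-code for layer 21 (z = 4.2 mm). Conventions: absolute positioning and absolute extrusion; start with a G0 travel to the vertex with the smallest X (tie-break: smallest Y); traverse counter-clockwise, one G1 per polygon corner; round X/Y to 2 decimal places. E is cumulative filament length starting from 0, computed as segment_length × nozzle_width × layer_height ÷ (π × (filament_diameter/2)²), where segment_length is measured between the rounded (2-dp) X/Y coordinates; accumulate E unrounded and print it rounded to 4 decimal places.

G0 X0.00 Y0.00 Z4.20
G1 X13.00 Y0.00 E0.4324
G1 X13.00 Y21.50 E1.1475
G1 X0.00 Y21.50 E1.5799
G1 X0.00 Y0.00 E2.2949

At z = 4.2 mm: the cube (footprint 13×21.5) is included at this height; the cylinder at (-4, 0) does not reach this height (z outside [0.5, 4]); Subtracting the remaining from the first: none of the subtracted shapes is present at this height, so the 13×21.5 cube is unchanged — 1 connected region. The outline is a single polygon with 4 vertices. Extrusion per mm of travel: 0.4 × 0.2 / (π × 0.875²) = 0.033260. Accumulating E over each segment gives final E = 2.2949.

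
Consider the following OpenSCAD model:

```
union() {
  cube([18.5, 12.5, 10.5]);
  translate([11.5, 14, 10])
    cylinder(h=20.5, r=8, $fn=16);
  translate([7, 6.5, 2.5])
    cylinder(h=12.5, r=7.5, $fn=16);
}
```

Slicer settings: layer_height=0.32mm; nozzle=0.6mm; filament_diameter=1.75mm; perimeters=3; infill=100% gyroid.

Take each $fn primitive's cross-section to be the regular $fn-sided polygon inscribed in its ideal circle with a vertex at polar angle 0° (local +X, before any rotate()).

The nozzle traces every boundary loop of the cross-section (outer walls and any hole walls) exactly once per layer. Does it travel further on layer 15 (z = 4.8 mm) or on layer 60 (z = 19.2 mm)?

layer 15 (z = 4.8 mm)

Layer 15 (z = 4.8): the cube is present — its section is the full 18.5×12.5 rectangle (perimeter 62.00 mm); the cylinder at (11.5, 14) is absent (z outside [10, 30.5]); the r=7.5 cylinder at (7, 6.5) contributes a regular 16-gon of circumradius 7.5 (perimeter = 2·16·7.500·sin(180°/16) = 46.82 mm); Taking the union: the regions partially overlap (shared area 158.31 mm²), so the edge portions inside another operand are dropped and the merged outline is re-measured after clipping — boundary = 63.15 mm. So its perimeter = 63.15 mm. Layer 60 (z = 19.2): the cube is not intersected at this z (z outside [0, 10.5]); the r=8 cylinder at (11.5, 14) contributes a regular 16-gon of circumradius 8 (perimeter = 2·16·8.000·sin(180°/16) = 49.94 mm); the cylinder at (7, 6.5) is absent (z outside [2.5, 15]); Taking the union: only the r=8 cylinder at (11.5, 14) is present, so the union is just that shape — boundary = 49.94 mm. So its perimeter = 49.94 mm. Layer 15 is larger (63.15 vs 49.94 mm).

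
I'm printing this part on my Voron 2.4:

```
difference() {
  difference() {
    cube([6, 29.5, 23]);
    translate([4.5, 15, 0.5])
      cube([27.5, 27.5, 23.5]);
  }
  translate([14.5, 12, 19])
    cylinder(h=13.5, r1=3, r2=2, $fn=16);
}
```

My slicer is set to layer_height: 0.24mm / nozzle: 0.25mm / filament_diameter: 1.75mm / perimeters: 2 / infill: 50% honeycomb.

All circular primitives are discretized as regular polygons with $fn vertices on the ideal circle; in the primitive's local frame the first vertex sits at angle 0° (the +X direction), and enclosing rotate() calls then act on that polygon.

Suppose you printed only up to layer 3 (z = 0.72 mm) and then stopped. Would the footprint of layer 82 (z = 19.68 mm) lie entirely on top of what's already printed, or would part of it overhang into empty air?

Compare the two slices. At z = 0.72: the 6×29.5 cube contributes its full rectangle (area 177.00 mm²); the 27.5×27.5 cube at (4.5, 15) contributes its full rectangle (area 756.25 mm²); Subtracting the remaining from the first: starting from the 6×29.5 cube (177.00 mm²), the 27.5×27.5 cube at (4.5, 15) partially overlaps it — only the 21.75 mm² overlap (of its 756.25 mm²) is removed, clipping the outline — area = 155.25 mm²; the cone at (14.5, 12) does not reach this height (z outside [19, 32.5]); Taking the first minus the rest: none of the subtracted shapes is present at this height, so the result so far is unchanged — area = 155.25 mm². At z = 19.68: the 6×29.5 cube contributes its full rectangle (area 177.00 mm²); the 27.5×27.5 cube at (4.5, 15) contributes its full rectangle (area 756.25 mm²); Subtracting the remaining from the first: starting from the 6×29.5 cube (177.00 mm²), the 27.5×27.5 cube at (4.5, 15) partially overlaps it — only the 21.75 mm² overlap (of its 756.25 mm²) is removed, clipping the outline — area = 155.25 mm²; the cone at (14.5, 12): at t=0.050 of its height the radius interpolates to r₁+(r₂−r₁)t = 2.950, giving a regular 16-gon of that circumradius (area = (16/2)·2.950²·sin(360°/16) = 26.64 mm²); Subtracting the remaining from the first: starting from the result so far (155.25 mm²), the cone at (14.5, 12) misses the remaining region (no effect) — area = 155.25 mm². Checking containment: the cross-section at z = 19.68 is a subset of the cross-section at z = 0.72.

entirely on top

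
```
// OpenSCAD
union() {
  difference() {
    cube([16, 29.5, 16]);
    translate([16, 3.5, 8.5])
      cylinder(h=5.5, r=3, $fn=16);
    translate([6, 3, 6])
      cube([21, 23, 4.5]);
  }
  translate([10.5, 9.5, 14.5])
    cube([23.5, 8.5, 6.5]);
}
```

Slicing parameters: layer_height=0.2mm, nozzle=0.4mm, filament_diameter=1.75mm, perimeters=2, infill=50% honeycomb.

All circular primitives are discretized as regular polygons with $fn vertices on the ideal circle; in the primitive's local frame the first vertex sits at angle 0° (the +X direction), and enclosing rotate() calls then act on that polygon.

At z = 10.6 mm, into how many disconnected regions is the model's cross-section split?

At z = 10.6 mm: the 16×29.5 cube contributes its full rectangle; the cylinder at (16, 3.5): section is a regular 16-gon, circumradius r=3; the cube at (6, 3) does not reach this height (z outside [6, 10.5]); Taking the first minus the rest: starting from the 16×29.5 cube, the r=3 cylinder at (16, 3.5) partially overlaps it — only the 13.78 mm² overlap (of its 27.55 mm²) is removed, clipping the outline — 1 connected region; the cube at (10.5, 9.5) is not intersected at this z (z outside [14.5, 21]); Merging all regions: only that combined region is present, so the union is just that shape — 1 connected region. The result has 1 disconnected region.

1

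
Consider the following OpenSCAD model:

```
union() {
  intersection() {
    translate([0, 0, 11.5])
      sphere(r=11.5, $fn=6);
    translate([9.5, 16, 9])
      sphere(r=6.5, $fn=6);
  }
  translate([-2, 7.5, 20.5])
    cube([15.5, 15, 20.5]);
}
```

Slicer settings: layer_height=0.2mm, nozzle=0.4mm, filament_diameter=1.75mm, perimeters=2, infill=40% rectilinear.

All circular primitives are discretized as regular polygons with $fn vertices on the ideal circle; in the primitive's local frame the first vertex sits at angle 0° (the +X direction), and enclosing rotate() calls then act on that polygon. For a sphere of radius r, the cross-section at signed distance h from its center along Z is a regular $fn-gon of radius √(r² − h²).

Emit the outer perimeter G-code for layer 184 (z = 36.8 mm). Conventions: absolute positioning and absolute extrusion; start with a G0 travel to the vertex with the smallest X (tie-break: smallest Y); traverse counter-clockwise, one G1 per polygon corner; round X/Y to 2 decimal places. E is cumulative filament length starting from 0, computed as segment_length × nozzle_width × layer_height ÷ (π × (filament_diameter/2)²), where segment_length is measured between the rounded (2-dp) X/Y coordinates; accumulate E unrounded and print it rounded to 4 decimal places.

At z = 36.8 mm: the sphere does not reach this height (|z−center|=25.300 > r=11.5); the sphere at (9.5, 16) does not reach this height (|z−center|=27.800 > r=6.5); After intersecting: at least one operand is absent at this height, so nothing remains; the cube at (-2, 7.5) (footprint 15.5×15) is included at this height; Merging all regions: only the 15.5×15 cube at (-2, 7.5) is present, so the union is just that shape — 1 connected region. The outline is a single polygon with 4 vertices. Extrusion per mm of travel: 0.4 × 0.2 / (π × 0.875²) = 0.033260. Accumulating E over each segment gives final E = 2.0289.

G0 X-2.00 Y7.50 Z36.80
G1 X13.50 Y7.50 E0.5155
G1 X13.50 Y22.50 E1.0144
G1 X-2.00 Y22.50 E1.5300
G1 X-2.00 Y7.50 E2.0289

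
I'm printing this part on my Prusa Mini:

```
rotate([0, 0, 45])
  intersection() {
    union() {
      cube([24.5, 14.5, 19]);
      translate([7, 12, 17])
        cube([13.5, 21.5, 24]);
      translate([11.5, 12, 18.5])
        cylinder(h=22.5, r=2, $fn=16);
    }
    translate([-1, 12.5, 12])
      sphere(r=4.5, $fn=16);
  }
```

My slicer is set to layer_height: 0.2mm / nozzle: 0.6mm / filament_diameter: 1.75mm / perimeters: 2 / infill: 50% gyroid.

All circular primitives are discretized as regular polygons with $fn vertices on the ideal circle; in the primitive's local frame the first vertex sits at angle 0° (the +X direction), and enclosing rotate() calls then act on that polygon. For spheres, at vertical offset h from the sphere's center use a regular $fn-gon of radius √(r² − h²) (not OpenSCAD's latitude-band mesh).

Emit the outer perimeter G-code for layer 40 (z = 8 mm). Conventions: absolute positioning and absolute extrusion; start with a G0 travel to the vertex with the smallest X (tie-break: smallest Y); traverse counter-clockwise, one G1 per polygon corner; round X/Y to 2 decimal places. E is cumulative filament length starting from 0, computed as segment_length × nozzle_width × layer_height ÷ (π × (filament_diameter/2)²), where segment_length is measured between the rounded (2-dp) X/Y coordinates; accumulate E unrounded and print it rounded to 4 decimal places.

G0 X-10.09 Y10.09 Z8.00
G1 X-7.59 Y7.59 E0.1764
G1 X-7.48 Y8.13 E0.2039
G1 X-7.64 Y8.92 E0.2441
G1 X-8.09 Y9.59 E0.2844
G1 X-8.76 Y10.04 E0.3246
G1 X-9.55 Y10.19 E0.3647
G1 X-10.09 Y10.09 E0.3921

At z = 8 mm: the 24.5×14.5 cube contributes its full rectangle; the cube at (7, 12) does not reach this height (z outside [17, 41]); the cylinder at (11.5, 12) is absent (z outside [18.5, 41]); Merging all regions: only the 24.5×14.5 cube is present, so the union is just that shape — 1 connected region; the sphere at (-1, 12.5): section is a regular 16-gon, circumradius = √(r²−h²) = √(4.5²−4²) = 2.062; Taking the intersection: the r=4.5 sphere at (-1, 12.5) partially overlaps the result so far; clipping to the common part keeps 2.60 mm² — 1 connected region; (rotated 45° about Z; rotation is an isometry so areas/perimeters/island counts are preserved). The outline is a single polygon with 7 vertices. Extrusion per mm of travel: 0.6 × 0.2 / (π × 0.875²) = 0.049890. Accumulating E over each segment gives final E = 0.3921.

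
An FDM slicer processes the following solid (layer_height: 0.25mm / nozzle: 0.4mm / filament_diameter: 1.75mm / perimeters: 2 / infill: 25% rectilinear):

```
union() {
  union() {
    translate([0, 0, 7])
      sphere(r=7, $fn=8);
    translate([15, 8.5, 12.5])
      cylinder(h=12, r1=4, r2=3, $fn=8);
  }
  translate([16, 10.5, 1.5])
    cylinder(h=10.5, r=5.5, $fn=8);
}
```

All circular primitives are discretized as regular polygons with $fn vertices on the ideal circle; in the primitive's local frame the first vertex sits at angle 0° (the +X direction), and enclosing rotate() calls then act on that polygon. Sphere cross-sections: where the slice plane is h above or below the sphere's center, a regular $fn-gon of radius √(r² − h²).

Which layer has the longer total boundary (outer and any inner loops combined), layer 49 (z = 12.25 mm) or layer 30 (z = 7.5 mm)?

layer 30 (z = 7.5 mm)

Layer 49 (z = 12.25): the r=7 sphere slices to a regular 8-gon of circumradius 4.630 (√(r²−h²) with h=5.25 from center) (perimeter = 2·8·4.630·sin(180°/8) = 28.35 mm); the cone at (15, 8.5) is not intersected at this z (z outside [12.5, 24.5]); Taking the union: only the r=7 sphere is present, so the union is just that shape — boundary = 28.35 mm; the cylinder at (16, 10.5) does not reach this height (z outside [1.5, 12]); Taking the union: only that combined region is present, so the union is just that shape — boundary = 28.35 mm. So its perimeter = 28.35 mm. Layer 30 (z = 7.5): the sphere: section is a regular 8-gon, circumradius = √(r²−h²) = √(7²−0.5²) = 6.982 (perimeter = 2·8·6.982·sin(180°/8) = 42.75 mm); the cone at (15, 8.5) is absent (z outside [12.5, 24.5]); Combining (union): only the r=7 sphere is present, so the union is just that shape — boundary = 42.75 mm; the r=5.5 cylinder at (16, 10.5) contributes a regular 8-gon of circumradius 5.5 (perimeter = 2·8·5.500·sin(180°/8) = 33.68 mm); Taking the union: the 2 present regions are separate (no shared area or edge), so areas and boundary lengths simply add and each stays a separate island — boundary = 76.43 mm. So its perimeter = 76.43 mm. Layer 30 is larger (76.43 vs 28.35 mm).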